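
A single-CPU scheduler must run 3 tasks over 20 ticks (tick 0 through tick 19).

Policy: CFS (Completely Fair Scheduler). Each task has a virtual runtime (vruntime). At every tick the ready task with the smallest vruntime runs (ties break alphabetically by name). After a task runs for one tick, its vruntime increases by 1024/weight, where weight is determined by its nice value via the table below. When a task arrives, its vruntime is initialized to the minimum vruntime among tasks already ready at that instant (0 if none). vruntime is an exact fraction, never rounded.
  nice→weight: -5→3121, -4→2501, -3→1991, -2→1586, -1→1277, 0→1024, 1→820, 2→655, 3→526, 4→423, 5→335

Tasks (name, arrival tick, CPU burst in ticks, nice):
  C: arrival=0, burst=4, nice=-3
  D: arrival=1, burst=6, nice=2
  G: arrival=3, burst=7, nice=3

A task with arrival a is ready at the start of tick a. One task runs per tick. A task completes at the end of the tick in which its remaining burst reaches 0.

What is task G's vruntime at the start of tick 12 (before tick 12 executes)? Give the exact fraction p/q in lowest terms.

vruntime(G, start of tick 12) = 3596800/523633

t=0: vr[C=0] → run C
t=1: vr[C=1024/1991 D=1024/1991] → run C
t=2: vr[C=2048/1991 D=1024/1991] → run D
t=3: vr[C=2048/1991 D=2709504/1304105 G=2048/1991] → run C
t=4: vr[C=3072/1991 D=2709504/1304105 G=2048/1991] → run G
t=5: vr[C=3072/1991 D=2709504/1304105 G=1558016/523633] → run C
t=6: vr[D=2709504/1304105 G=1558016/523633] → run D
t=7: vr[D=4748288/1304105 G=1558016/523633] → run G
t=8: vr[D=4748288/1304105 G=2577408/523633] → run D
t=9: vr[D=6787072/1304105 G=2577408/523633] → run G
t=10: vr[D=6787072/1304105 G=3596800/523633] → run D
t=11: vr[D=8825856/1304105 G=3596800/523633] → run D
t=12: vr[D=2172928/260821 G=3596800/523633] → run G
t=13: vr[D=2172928/260821 G=4616192/523633] → run D
t=14: vr[G=4616192/523633] → run G
t=15: vr[G=5635584/523633] → run G
t=16: vr[G=6654976/523633] → run G
t=17: (idle)
t=18: (idle)
t=19: (idle)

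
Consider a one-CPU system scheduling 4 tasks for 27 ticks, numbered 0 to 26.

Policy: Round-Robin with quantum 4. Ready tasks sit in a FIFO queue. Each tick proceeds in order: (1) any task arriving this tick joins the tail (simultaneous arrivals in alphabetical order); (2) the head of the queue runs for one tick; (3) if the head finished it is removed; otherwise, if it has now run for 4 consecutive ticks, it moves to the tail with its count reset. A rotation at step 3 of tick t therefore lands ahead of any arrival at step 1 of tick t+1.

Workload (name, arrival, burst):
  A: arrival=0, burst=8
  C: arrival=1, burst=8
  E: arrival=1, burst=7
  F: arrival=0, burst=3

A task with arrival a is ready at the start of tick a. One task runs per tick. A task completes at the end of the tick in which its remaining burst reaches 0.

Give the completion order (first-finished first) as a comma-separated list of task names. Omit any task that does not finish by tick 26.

completion order = F, A, C, E

t=0: queue=[A,F] q_used=0 → run A
t=1: queue=[A,F,C,E] q_used=1 → run A
t=2: queue=[A,F,C,E] q_used=2 → run A
t=3: queue=[A,F,C,E] q_used=3 → run A
t=4: queue=[F,C,E,A] q_used=0 → run F
t=5: queue=[F,C,E,A] q_used=1 → run F
t=6: queue=[F,C,E,A] q_used=2 → run F
t=7: queue=[C,E,A] q_used=0 → run C
t=8: queue=[C,E,A] q_used=1 → run C
t=9: queue=[C,E,A] q_used=2 → run C
t=10: queue=[C,E,A] q_used=3 → run C
t=11: queue=[E,A,C] q_used=0 → run E
t=12: queue=[E,A,C] q_used=1 → run E
t=13: queue=[E,A,C] q_used=2 → run E
t=14: queue=[E,A,C] q_used=3 → run E
t=15: queue=[A,C,E] q_used=0 → run A
t=16: queue=[A,C,E] q_used=1 → run A
t=17: queue=[A,C,E] q_used=2 → run A
t=18: queue=[A,C,E] q_used=3 → run A
t=19: queue=[C,E] q_used=0 → run C
t=20: queue=[C,E] q_used=1 → run C
t=21: queue=[C,E] q_used=2 → run C
t=22: queue=[C,E] q_used=3 → run C
t=23: queue=[E] q_used=0 → run E
t=24: queue=[E] q_used=1 → run E
t=25: queue=[E] q_used=2 → run E
t=26: (idle)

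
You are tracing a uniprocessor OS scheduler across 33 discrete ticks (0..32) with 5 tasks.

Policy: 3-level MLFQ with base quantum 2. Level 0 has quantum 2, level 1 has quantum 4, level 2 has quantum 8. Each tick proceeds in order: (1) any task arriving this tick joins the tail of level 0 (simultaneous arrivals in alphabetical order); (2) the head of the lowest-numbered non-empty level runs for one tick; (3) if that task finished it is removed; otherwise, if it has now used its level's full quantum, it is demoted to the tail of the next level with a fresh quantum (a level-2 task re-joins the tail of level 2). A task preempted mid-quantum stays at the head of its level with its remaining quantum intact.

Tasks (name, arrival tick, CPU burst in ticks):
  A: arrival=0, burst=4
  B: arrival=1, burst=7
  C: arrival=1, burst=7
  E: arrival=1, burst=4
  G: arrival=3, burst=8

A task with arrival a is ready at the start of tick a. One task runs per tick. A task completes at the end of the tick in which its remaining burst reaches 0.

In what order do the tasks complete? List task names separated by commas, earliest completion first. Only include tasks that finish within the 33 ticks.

completion order = A, E, B, C, G

t=0: L0/L1/L2 = A/-/- → run A
t=1: L0/L1/L2 = ABCE/-/- → run A
t=2: L0/L1/L2 = BCE/A/- → run B
t=3: L0/L1/L2 = BCEG/A/- → run B
t=4: L0/L1/L2 = CEG/AB/- → run C
t=5: L0/L1/L2 = CEG/AB/- → run C
t=6: L0/L1/L2 = EG/ABC/- → run E
t=7: L0/L1/L2 = EG/ABC/- → run E
t=8: L0/L1/L2 = G/ABCE/- → run G
t=9: L0/L1/L2 = G/ABCE/- → run G
t=10: L0/L1/L2 = -/ABCEG/- → run A
t=11: L0/L1/L2 = -/ABCEG/- → run A
t=12: L0/L1/L2 = -/BCEG/- → run B
t=13: L0/L1/L2 = -/BCEG/- → run B
t=14: L0/L1/L2 = -/BCEG/- → run B
t=15: L0/L1/L2 = -/BCEG/- → run B
t=16: L0/L1/L2 = -/CEG/B → run C
t=17: L0/L1/L2 = -/CEG/B → run C
t=18: L0/L1/L2 = -/CEG/B → run C
t=19: L0/L1/L2 = -/CEG/B → run C
t=20: L0/L1/L2 = -/EG/BC → run E
t=21: L0/L1/L2 = -/EG/BC → run E
t=22: L0/L1/L2 = -/G/BC → run G
t=23: L0/L1/L2 = -/G/BC → run G
t=24: L0/L1/L2 = -/G/BC → run G
t=25: L0/L1/L2 = -/G/BC → run G
t=26: L0/L1/L2 = -/-/BCG → run B
t=27: L0/L1/L2 = -/-/CG → run C
t=28: L0/L1/L2 = -/-/G → run G
t=29: L0/L1/L2 = -/-/G → run G
t=30: (idle)
t=31: (idle)
t=32: (idle)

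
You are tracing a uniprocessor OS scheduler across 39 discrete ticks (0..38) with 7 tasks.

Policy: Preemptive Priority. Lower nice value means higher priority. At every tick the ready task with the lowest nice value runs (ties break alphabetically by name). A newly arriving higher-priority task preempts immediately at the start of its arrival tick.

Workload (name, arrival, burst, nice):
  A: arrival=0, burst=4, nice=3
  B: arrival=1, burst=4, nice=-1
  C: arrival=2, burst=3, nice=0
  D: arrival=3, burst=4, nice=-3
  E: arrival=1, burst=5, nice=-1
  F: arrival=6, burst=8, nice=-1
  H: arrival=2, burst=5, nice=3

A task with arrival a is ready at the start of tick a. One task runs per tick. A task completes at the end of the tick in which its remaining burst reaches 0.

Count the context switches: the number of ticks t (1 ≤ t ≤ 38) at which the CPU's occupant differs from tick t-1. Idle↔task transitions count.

t=0: ready={A} → run A
t=1: ready={A,B,E} → run B
t=2: ready={A,B,C,E,H} → run B
t=3: ready={A,B,C,D,E,H} → run D
t=4: ready={A,B,C,D,E,H} → run D
t=5: ready={A,B,C,D,E,H} → run D
t=6: ready={A,B,C,D,E,F,H} → run D
t=7: ready={A,B,C,E,F,H} → run B
t=8: ready={A,B,C,E,F,H} → run B
t=9: ready={A,C,E,F,H} → run E
t=10: ready={A,C,E,F,H} → run E
t=11: ready={A,C,E,F,H} → run E
t=12: ready={A,C,E,F,H} → run E
t=13: ready={A,C,E,F,H} → run E
t=14: ready={A,C,F,H} → run F
t=15: ready={A,C,F,H} → run F
t=16: ready={A,C,F,H} → run F
t=17: ready={A,C,F,H} → run F
t=18: ready={A,C,F,H} → run F
t=19: ready={A,C,F,H} → run F
t=20: ready={A,C,F,H} → run F
t=21: ready={A,C,F,H} → run F
t=22: ready={A,C,H} → run C
t=23: ready={A,C,H} → run C
t=24: ready={A,C,H} → run C
t=25: ready={A,H} → run A
t=26: ready={A,H} → run A
t=27: ready={A,H} → run A
t=28: ready={H} → run H
t=29: ready={H} → run H
t=30: ready={H} → run H
t=31: ready={H} → run H
t=32: ready={H} → run H
t=33: (idle)
t=34: (idle)
t=35: (idle)
t=36: (idle)
t=37: (idle)
t=38: (idle)

context switches = 9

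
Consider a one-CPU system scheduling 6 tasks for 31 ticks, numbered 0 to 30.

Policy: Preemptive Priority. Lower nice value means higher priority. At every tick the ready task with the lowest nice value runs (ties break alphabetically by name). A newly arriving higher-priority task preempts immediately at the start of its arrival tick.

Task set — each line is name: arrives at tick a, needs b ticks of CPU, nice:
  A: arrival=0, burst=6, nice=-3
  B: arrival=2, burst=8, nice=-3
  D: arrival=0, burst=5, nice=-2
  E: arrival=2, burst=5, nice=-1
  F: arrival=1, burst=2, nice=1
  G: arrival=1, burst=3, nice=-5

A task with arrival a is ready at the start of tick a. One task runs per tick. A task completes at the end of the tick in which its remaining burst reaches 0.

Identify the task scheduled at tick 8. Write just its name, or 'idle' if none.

running at tick 8 = A

t=0: ready={A,D} → run A
t=1: ready={A,D,F,G} → run G
t=2: ready={A,B,D,E,F,G} → run G
t=3: ready={A,B,D,E,F,G} → run G
t=4: ready={A,B,D,E,F} → run A
t=5: ready={A,B,D,E,F} → run A
t=6: ready={A,B,D,E,F} → run A
t=7: ready={A,B,D,E,F} → run A
t=8: ready={A,B,D,E,F} → run A
t=9: ready={B,D,E,F} → run B
t=10: ready={B,D,E,F} → run B
t=11: ready={B,D,E,F} → run B
t=12: ready={B,D,E,F} → run B
t=13: ready={B,D,E,F} → run B
t=14: ready={B,D,E,F} → run B
t=15: ready={B,D,E,F} → run B
t=16: ready={B,D,E,F} → run B
t=17: ready={D,E,F} → run D
t=18: ready={D,E,F} → run D
t=19: ready={D,E,F} → run D
t=20: ready={D,E,F} → run D
t=21: ready={D,E,F} → run D
t=22: ready={E,F} → run E
t=23: ready={E,F} → run E
t=24: ready={E,F} → run E
t=25: ready={E,F} → run E
t=26: ready={E,F} → run E
t=27: ready={F} → run F
t=28: ready={F} → run F
t=29: (idle)
t=30: (idle)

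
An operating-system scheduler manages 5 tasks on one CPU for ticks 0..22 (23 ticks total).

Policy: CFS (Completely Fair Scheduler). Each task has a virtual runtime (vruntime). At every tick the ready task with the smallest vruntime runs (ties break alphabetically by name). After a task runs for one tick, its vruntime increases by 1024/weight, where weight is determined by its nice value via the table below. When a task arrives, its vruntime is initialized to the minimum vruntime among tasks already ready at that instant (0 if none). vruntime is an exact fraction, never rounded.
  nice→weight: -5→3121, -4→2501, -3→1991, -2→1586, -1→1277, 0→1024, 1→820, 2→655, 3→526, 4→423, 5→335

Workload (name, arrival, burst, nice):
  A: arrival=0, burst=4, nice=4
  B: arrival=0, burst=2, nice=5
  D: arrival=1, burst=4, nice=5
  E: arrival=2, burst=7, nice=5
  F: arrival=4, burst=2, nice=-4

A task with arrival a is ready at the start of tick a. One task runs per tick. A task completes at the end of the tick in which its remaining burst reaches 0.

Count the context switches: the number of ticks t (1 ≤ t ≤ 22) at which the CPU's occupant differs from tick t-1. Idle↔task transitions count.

t=0: vr[A=0 B=0] → run A
t=1: vr[A=1024/423 B=0 D=0] → run B
t=2: vr[A=1024/423 B=1024/335 D=0 E=0] → run D
t=3: vr[A=1024/423 B=1024/335 D=1024/335 E=0] → run E
t=4: vr[A=1024/423 B=1024/335 D=1024/335 E=1024/335 F=1024/423] → run A
t=5: vr[A=2048/423 B=1024/335 D=1024/335 E=1024/335 F=1024/423] → run F
t=6: vr[A=2048/423 B=1024/335 D=1024/335 E=1024/335 F=2994176/1057923] → run F
t=7: vr[A=2048/423 B=1024/335 D=1024/335 E=1024/335] → run B
t=8: vr[A=2048/423 D=1024/335 E=1024/335] → run D
t=9: vr[A=2048/423 D=2048/335 E=1024/335] → run E
t=10: vr[A=2048/423 D=2048/335 E=2048/335] → run A
t=11: vr[A=1024/141 D=2048/335 E=2048/335] → run D
t=12: vr[A=1024/141 D=3072/335 E=2048/335] → run E
t=13: vr[A=1024/141 D=3072/335 E=3072/335] → run A
t=14: vr[D=3072/335 E=3072/335] → run D
t=15: vr[E=3072/335] → run E
t=16: vr[E=4096/335] → run E
t=17: vr[E=1024/67] → run E
t=18: vr[E=6144/335] → run E
t=19: (idle)
t=20: (idle)
t=21: (idle)
t=22: (idle)

context switches = 15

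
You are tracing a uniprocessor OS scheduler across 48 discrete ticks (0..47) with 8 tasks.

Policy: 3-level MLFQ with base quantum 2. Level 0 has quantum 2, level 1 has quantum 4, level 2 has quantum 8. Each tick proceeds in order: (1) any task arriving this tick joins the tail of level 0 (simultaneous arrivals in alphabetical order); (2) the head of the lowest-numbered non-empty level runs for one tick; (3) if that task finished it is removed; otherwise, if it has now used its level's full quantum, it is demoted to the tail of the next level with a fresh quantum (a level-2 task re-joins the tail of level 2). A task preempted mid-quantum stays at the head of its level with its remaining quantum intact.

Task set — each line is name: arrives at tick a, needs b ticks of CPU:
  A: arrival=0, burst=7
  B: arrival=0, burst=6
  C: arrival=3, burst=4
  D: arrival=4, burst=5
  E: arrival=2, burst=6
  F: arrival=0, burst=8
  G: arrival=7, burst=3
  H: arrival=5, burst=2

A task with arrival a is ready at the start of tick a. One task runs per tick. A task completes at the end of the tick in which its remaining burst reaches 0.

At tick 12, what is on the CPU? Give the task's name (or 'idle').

t=0: L0/L1/L2 = ABF/-/- → run A
t=1: L0/L1/L2 = ABF/-/- → run A
t=2: L0/L1/L2 = BFE/A/- → run B
t=3: L0/L1/L2 = BFEC/A/- → run B
t=4: L0/L1/L2 = FECD/AB/- → run F
t=5: L0/L1/L2 = FECDH/AB/- → run F
t=6: L0/L1/L2 = ECDH/ABF/- → run E
t=7: L0/L1/L2 = ECDHG/ABF/- → run E
t=8: L0/L1/L2 = CDHG/ABFE/- → run C
t=9: L0/L1/L2 = CDHG/ABFE/- → run C
t=10: L0/L1/L2 = DHG/ABFEC/- → run D
t=11: L0/L1/L2 = DHG/ABFEC/- → run D
t=12: L0/L1/L2 = HG/ABFECD/- → run H
t=13: L0/L1/L2 = HG/ABFECD/- → run H
t=14: L0/L1/L2 = G/ABFECD/- → run G
t=15: L0/L1/L2 = G/ABFECD/- → run G
t=16: L0/L1/L2 = -/ABFECDG/- → run A
t=17: L0/L1/L2 = -/ABFECDG/- → run A
t=18: L0/L1/L2 = -/ABFECDG/- → run A
t=19: L0/L1/L2 = -/ABFECDG/- → run A
t=20: L0/L1/L2 = -/BFECDG/A → run B
t=21: L0/L1/L2 = -/BFECDG/A → run B
t=22: L0/L1/L2 = -/BFECDG/A → run B
t=23: L0/L1/L2 = -/BFECDG/A → run B
t=24: L0/L1/L2 = -/FECDG/A → run F
t=25: L0/L1/L2 = -/FECDG/A → run F
t=26: L0/L1/L2 = -/FECDG/A → run F
t=27: L0/L1/L2 = -/FECDG/A → run F
t=28: L0/L1/L2 = -/ECDG/AF → run E
t=29: L0/L1/L2 = -/ECDG/AF → run E
t=30: L0/L1/L2 = -/ECDG/AF → run E
t=31: L0/L1/L2 = -/ECDG/AF → run E
t=32: L0/L1/L2 = -/CDG/AF → run C
t=33: L0/L1/L2 = -/CDG/AF → run C
t=34: L0/L1/L2 = -/DG/AF → run D
t=35: L0/L1/L2 = -/DG/AF → run D
t=36: L0/L1/L2 = -/DG/AF → run D
t=37: L0/L1/L2 = -/G/AF → run G
t=38: L0/L1/L2 = -/-/AF → run A
t=39: L0/L1/L2 = -/-/F → run F
t=40: L0/L1/L2 = -/-/F → run F
t=41: (idle)
t=42: (idle)
t=43: (idle)
t=44: (idle)
t=45: (idle)
t=46: (idle)
t=47: (idle)

running at tick 12 = H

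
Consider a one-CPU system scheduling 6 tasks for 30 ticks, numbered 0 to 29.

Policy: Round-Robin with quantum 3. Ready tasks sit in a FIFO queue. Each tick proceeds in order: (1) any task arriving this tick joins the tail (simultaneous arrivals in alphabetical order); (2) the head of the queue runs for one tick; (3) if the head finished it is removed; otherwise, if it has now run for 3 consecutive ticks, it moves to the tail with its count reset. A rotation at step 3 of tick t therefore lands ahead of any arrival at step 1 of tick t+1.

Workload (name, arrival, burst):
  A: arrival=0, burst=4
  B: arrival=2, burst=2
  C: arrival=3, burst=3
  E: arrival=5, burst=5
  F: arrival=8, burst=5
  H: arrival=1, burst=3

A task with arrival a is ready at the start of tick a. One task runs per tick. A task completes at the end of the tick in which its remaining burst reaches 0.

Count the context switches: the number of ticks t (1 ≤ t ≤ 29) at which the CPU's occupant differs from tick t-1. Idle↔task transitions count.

t=0: queue=[A] q_used=0 → run A
t=1: queue=[A,H] q_used=1 → run A
t=2: queue=[A,H,B] q_used=2 → run A
t=3: queue=[H,B,A,C] q_used=0 → run H
t=4: queue=[H,B,A,C] q_used=1 → run H
t=5: queue=[H,B,A,C,E] q_used=2 → run H
t=6: queue=[B,A,C,E] q_used=0 → run B
t=7: queue=[B,A,C,E] q_used=1 → run B
t=8: queue=[A,C,E,F] q_used=0 → run A
t=9: queue=[C,E,F] q_used=0 → run C
t=10: queue=[C,E,F] q_used=1 → run C
t=11: queue=[C,E,F] q_used=2 → run C
t=12: queue=[E,F] q_used=0 → run E
t=13: queue=[E,F] q_used=1 → run E
t=14: queue=[E,F] q_used=2 → run E
t=15: queue=[F,E] q_used=0 → run F
t=16: queue=[F,E] q_used=1 → run F
t=17: queue=[F,E] q_used=2 → run F
t=18: queue=[E,F] q_used=0 → run E
t=19: queue=[E,F] q_used=1 → run E
t=20: queue=[F] q_used=0 → run F
t=21: queue=[F] q_used=1 → run F
t=22: (idle)
t=23: (idle)
t=24: (idle)
t=25: (idle)
t=26: (idle)
t=27: (idle)
t=28: (idle)
t=29: (idle)

context switches = 9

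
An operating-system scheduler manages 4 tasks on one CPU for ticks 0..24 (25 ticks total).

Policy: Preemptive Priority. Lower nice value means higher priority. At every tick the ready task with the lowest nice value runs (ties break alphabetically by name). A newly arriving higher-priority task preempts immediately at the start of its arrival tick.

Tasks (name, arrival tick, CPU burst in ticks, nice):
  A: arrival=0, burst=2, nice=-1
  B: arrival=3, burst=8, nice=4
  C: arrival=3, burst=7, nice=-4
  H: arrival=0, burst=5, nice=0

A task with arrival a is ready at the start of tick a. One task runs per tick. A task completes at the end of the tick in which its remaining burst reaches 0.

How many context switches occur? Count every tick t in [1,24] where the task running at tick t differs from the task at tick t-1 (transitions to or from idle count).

context switches = 5

t=0: ready={A,H} → run A
t=1: ready={A,H} → run A
t=2: ready={H} → run H
t=3: ready={B,C,H} → run C
t=4: ready={B,C,H} → run C
t=5: ready={B,C,H} → run C
t=6: ready={B,C,H} → run C
t=7: ready={B,C,H} → run C
t=8: ready={B,C,H} → run C
t=9: ready={B,C,H} → run C
t=10: ready={B,H} → run H
t=11: ready={B,H} → run H
t=12: ready={B,H} → run H
t=13: ready={B,H} → run H
t=14: ready={B} → run B
t=15: ready={B} → run B
t=16: ready={B} → run B
t=17: ready={B} → run B
t=18: ready={B} → run B
t=19: ready={B} → run B
t=20: ready={B} → run B
t=21: ready={B} → run B
t=22: (idle)
t=23: (idle)
t=24: (idle)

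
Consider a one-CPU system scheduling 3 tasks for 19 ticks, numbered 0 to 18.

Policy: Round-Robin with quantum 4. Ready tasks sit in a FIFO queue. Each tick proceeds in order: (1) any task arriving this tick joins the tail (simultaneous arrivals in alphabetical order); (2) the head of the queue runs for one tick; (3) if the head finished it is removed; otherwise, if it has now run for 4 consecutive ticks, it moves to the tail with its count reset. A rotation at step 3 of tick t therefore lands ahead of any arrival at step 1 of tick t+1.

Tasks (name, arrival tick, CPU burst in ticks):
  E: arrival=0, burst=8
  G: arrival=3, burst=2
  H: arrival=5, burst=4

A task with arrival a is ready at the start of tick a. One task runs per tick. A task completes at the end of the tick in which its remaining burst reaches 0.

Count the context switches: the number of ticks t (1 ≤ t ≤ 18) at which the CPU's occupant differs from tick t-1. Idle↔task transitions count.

context switches = 4

t=0: queue=[E] q_used=0 → run E
t=1: queue=[E] q_used=1 → run E
t=2: queue=[E] q_used=2 → run E
t=3: queue=[E,G] q_used=3 → run E
t=4: queue=[G,E] q_used=0 → run G
t=5: queue=[G,E,H] q_used=1 → run G
t=6: queue=[E,H] q_used=0 → run E
t=7: queue=[E,H] q_used=1 → run E
t=8: queue=[E,H] q_used=2 → run E
t=9: queue=[E,H] q_used=3 → run E
t=10: queue=[H] q_used=0 → run H
t=11: queue=[H] q_used=1 → run H
t=12: queue=[H] q_used=2 → run H
t=13: queue=[H] q_used=3 → run H
t=14: (idle)
t=15: (idle)
t=16: (idle)
t=17: (idle)
t=18: (idle)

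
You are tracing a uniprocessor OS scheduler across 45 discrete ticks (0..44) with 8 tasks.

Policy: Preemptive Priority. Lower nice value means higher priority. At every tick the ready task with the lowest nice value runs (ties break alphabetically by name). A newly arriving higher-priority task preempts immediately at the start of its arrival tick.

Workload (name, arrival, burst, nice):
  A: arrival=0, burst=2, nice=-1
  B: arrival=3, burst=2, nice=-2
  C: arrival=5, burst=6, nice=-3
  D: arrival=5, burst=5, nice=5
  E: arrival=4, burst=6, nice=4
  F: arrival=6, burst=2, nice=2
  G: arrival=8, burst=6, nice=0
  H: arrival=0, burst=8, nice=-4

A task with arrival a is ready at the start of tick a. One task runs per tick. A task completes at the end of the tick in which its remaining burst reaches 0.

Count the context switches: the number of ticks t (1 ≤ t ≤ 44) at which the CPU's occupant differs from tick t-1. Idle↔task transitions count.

t=0: ready={A,H} → run H
t=1: ready={A,H} → run H
t=2: ready={A,H} → run H
t=3: ready={A,B,H} → run H
t=4: ready={A,B,E,H} → run H
t=5: ready={A,B,C,D,E,H} → run H
t=6: ready={A,B,C,D,E,F,H} → run H
t=7: ready={A,B,C,D,E,F,H} → run H
t=8: ready={A,B,C,D,E,F,G} → run C
t=9: ready={A,B,C,D,E,F,G} → run C
t=10: ready={A,B,C,D,E,F,G} → run C
t=11: ready={A,B,C,D,E,F,G} → run C
t=12: ready={A,B,C,D,E,F,G} → run C
t=13: ready={A,B,C,D,E,F,G} → run C
t=14: ready={A,B,D,E,F,G} → run B
t=15: ready={A,B,D,E,F,G} → run B
t=16: ready={A,D,E,F,G} → run A
t=17: ready={A,D,E,F,G} → run A
t=18: ready={D,E,F,G} → run G
t=19: ready={D,E,F,G} → run G
t=20: ready={D,E,F,G} → run G
t=21: ready={D,E,F,G} → run G
t=22: ready={D,E,F,G} → run G
t=23: ready={D,E,F,G} → run G
t=24: ready={D,E,F} → run F
t=25: ready={D,E,F} → run F
t=26: ready={D,E} → run E
t=27: ready={D,E} → run E
t=28: ready={D,E} → run E
t=29: ready={D,E} → run E
t=30: ready={D,E} → run E
t=31: ready={D,E} → run E
t=32: ready={D} → run D
t=33: ready={D} → run D
t=34: ready={D} → run D
t=35: ready={D} → run D
t=36: ready={D} → run D
t=37: (idle)
t=38: (idle)
t=39: (idle)
t=40: (idle)
t=41: (idle)
t=42: (idle)
t=43: (idle)
t=44: (idle)

context switches = 8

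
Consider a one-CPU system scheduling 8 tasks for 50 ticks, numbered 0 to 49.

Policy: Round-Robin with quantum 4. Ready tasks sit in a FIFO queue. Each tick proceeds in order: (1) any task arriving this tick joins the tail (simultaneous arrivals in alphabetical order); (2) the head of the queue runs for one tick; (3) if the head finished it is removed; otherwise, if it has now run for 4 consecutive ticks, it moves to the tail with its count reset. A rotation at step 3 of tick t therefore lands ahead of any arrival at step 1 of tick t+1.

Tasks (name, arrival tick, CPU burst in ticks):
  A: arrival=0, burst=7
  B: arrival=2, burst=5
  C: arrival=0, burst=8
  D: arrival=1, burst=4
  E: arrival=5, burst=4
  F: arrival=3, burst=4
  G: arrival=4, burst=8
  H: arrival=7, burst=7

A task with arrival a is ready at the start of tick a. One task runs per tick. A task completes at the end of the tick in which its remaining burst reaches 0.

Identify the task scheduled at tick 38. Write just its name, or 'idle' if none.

running at tick 38 = C

t=0: queue=[A,C] q_used=0 → run A
t=1: queue=[A,C,D] q_used=1 → run A
t=2: queue=[A,C,D,B] q_used=2 → run A
t=3: queue=[A,C,D,B,F] q_used=3 → run A
t=4: queue=[C,D,B,F,A,G] q_used=0 → run C
t=5: queue=[C,D,B,F,A,G,E] q_used=1 → run C
t=6: queue=[C,D,B,F,A,G,E] q_used=2 → run C
t=7: queue=[C,D,B,F,A,G,E,H] q_used=3 → run C
t=8: queue=[D,B,F,A,G,E,H,C] q_used=0 → run D
t=9: queue=[D,B,F,A,G,E,H,C] q_used=1 → run D
t=10: queue=[D,B,F,A,G,E,H,C] q_used=2 → run D
t=11: queue=[D,B,F,A,G,E,H,C] q_used=3 → run D
t=12: queue=[B,F,A,G,E,H,C] q_used=0 → run B
t=13: queue=[B,F,A,G,E,H,C] q_used=1 → run B
t=14: queue=[B,F,A,G,E,H,C] q_used=2 → run B
t=15: queue=[B,F,A,G,E,H,C] q_used=3 → run B
t=16: queue=[F,A,G,E,H,C,B] q_used=0 → run F
t=17: queue=[F,A,G,E,H,C,B] q_used=1 → run F
t=18: queue=[F,A,G,E,H,C,B] q_used=2 → run F
t=19: queue=[F,A,G,E,H,C,B] q_used=3 → run F
t=20: queue=[A,G,E,H,C,B] q_used=0 → run A
t=21: queue=[A,G,E,H,C,B] q_used=1 → run A
t=22: queue=[A,G,E,H,C,B] q_used=2 → run A
t=23: queue=[G,E,H,C,B] q_used=0 → run G
t=24: queue=[G,E,H,C,B] q_used=1 → run G
t=25: queue=[G,E,H,C,B] q_used=2 → run G
t=26: queue=[G,E,H,C,B] q_used=3 → run G
t=27: queue=[E,H,C,B,G] q_used=0 → run E
t=28: queue=[E,H,C,B,G] q_used=1 → run E
t=29: queue=[E,H,C,B,G] q_used=2 → run E
t=30: queue=[E,H,C,B,G] q_used=3 → run E
t=31: queue=[H,C,B,G] q_used=0 → run H
t=32: queue=[H,C,B,G] q_used=1 → run H
t=33: queue=[H,C,B,G] q_used=2 → run H
t=34: queue=[H,C,B,G] q_used=3 → run H
t=35: queue=[C,B,G,H] q_used=0 → run C
t=36: queue=[C,B,G,H] q_used=1 → run C
t=37: queue=[C,B,G,H] q_used=2 → run C
t=38: queue=[C,B,G,H] q_used=3 → run C
t=39: queue=[B,G,H] q_used=0 → run B
t=40: queue=[G,H] q_used=0 → run G
t=41: queue=[G,H] q_used=1 → run G
t=42: queue=[G,H] q_used=2 → run G
t=43: queue=[G,H] q_used=3 → run G
t=44: queue=[H] q_used=0 → run H
t=45: queue=[H] q_used=1 → run H
t=46: queue=[H] q_used=2 → run H
t=47: (idle)
t=48: (idle)
t=49: (idle)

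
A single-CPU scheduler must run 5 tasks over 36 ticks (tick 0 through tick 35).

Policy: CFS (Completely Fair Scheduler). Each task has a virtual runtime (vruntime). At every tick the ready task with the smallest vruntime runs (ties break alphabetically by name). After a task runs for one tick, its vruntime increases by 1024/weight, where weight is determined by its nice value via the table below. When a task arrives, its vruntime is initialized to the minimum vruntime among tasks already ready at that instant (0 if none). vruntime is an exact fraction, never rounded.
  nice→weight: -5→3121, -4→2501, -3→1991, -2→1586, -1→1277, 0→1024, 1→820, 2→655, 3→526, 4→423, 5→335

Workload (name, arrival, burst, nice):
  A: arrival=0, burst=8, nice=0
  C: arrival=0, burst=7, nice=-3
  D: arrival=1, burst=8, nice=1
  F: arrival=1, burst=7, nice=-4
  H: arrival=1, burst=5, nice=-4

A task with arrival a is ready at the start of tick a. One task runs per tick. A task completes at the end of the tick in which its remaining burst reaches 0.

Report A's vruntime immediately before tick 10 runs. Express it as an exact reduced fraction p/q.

t=0: vr[A=0 C=0] → run A
t=1: vr[A=1 C=0 D=0 F=0 H=0] → run C
t=2: vr[A=1 C=1024/1991 D=0 F=0 H=0] → run D
t=3: vr[A=1 C=1024/1991 D=256/205 F=0 H=0] → run F
t=4: vr[A=1 C=1024/1991 D=256/205 F=1024/2501 H=0] → run H
t=5: vr[A=1 C=1024/1991 D=256/205 F=1024/2501 H=1024/2501] → run F
t=6: vr[A=1 C=1024/1991 D=256/205 F=2048/2501 H=1024/2501] → run H
t=7: vr[A=1 C=1024/1991 D=256/205 F=2048/2501 H=2048/2501] → run C
t=8: vr[A=1 C=2048/1991 D=256/205 F=2048/2501 H=2048/2501] → run F
t=9: vr[A=1 C=2048/1991 D=256/205 F=3072/2501 H=2048/2501] → run H
t=10: vr[A=1 C=2048/1991 D=256/205 F=3072/2501 H=3072/2501] → run A
t=11: vr[A=2 C=2048/1991 D=256/205 F=3072/2501 H=3072/2501] → run C
t=12: vr[A=2 C=3072/1991 D=256/205 F=3072/2501 H=3072/2501] → run F
t=13: vr[A=2 C=3072/1991 D=256/205 F=4096/2501 H=3072/2501] → run H
t=14: vr[A=2 C=3072/1991 D=256/205 F=4096/2501 H=4096/2501] → run D
t=15: vr[A=2 C=3072/1991 D=512/205 F=4096/2501 H=4096/2501] → run C
t=16: vr[A=2 C=4096/1991 D=512/205 F=4096/2501 H=4096/2501] → run F
t=17: vr[A=2 C=4096/1991 D=512/205 F=5120/2501 H=4096/2501] → run H
t=18: vr[A=2 C=4096/1991 D=512/205 F=5120/2501] → run A
t=19: vr[A=3 C=4096/1991 D=512/205 F=5120/2501] → run F
t=20: vr[A=3 C=4096/1991 D=512/205 F=6144/2501] → run C
t=21: vr[A=3 C=5120/1991 D=512/205 F=6144/2501] → run F
t=22: vr[A=3 C=5120/1991 D=512/205] → run D
t=23: vr[A=3 C=5120/1991 D=768/205] → run C
t=24: vr[A=3 C=6144/1991 D=768/205] → run A
t=25: vr[A=4 C=6144/1991 D=768/205] → run C
t=26: vr[A=4 D=768/205] → run D
t=27: vr[A=4 D=1024/205] → run A
t=28: vr[A=5 D=1024/205] → run D
t=29: vr[A=5 D=256/41] → run A
t=30: vr[A=6 D=256/41] → run A
t=31: vr[A=7 D=256/41] → run D
t=32: vr[A=7 D=1536/205] → run A
t=33: vr[D=1536/205] → run D
t=34: vr[D=1792/205] → run D
t=35: (idle)

vruntime(A, start of tick 10) = 1/1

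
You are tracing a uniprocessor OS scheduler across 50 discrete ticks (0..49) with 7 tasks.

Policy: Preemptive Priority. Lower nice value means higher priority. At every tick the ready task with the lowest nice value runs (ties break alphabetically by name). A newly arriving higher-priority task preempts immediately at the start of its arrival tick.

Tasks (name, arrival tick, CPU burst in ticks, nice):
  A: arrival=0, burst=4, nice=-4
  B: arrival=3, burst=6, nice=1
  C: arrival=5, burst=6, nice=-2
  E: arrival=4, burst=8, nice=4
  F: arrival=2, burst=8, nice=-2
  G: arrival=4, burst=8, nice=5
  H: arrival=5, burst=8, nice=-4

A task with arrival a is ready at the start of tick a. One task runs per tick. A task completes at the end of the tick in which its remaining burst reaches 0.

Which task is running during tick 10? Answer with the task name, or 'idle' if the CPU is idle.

running at tick 10 = H

t=0: ready={A} → run A
t=1: ready={A} → run A
t=2: ready={A,F} → run A
t=3: ready={A,B,F} → run A
t=4: ready={B,E,F,G} → run F
t=5: ready={B,C,E,F,G,H} → run H
t=6: ready={B,C,E,F,G,H} → run H
t=7: ready={B,C,E,F,G,H} → run H
t=8: ready={B,C,E,F,G,H} → run H
t=9: ready={B,C,E,F,G,H} → run H
t=10: ready={B,C,E,F,G,H} → run H
t=11: ready={B,C,E,F,G,H} → run H
t=12: ready={B,C,E,F,G,H} → run H
t=13: ready={B,C,E,F,G} → run C
t=14: ready={B,C,E,F,G} → run C
t=15: ready={B,C,E,F,G} → run C
t=16: ready={B,C,E,F,G} → run C
t=17: ready={B,C,E,F,G} → run C
t=18: ready={B,C,E,F,G} → run C
t=19: ready={B,E,F,G} → run F
t=20: ready={B,E,F,G} → run F
t=21: ready={B,E,F,G} → run F
t=22: ready={B,E,F,G} → run F
t=23: ready={B,E,F,G} → run F
t=24: ready={B,E,F,G} → run F
t=25: ready={B,E,F,G} → run F
t=26: ready={B,E,G} → run B
t=27: ready={B,E,G} → run B
t=28: ready={B,E,G} → run B
t=29: ready={B,E,G} → run B
t=30: ready={B,E,G} → run B
t=31: ready={B,E,G} → run B
t=32: ready={E,G} → run E
t=33: ready={E,G} → run E
t=34: ready={E,G} → run E
t=35: ready={E,G} → run E
t=36: ready={E,G} → run E
t=37: ready={E,G} → run E
t=38: ready={E,G} → run E
t=39: ready={E,G} → run E
t=40: ready={G} → run G
t=41: ready={G} → run G
t=42: ready={G} → run G
t=43: ready={G} → run G
t=44: ready={G} → run G
t=45: ready={G} → run G
t=46: ready={G} → run G
t=47: ready={G} → run G
t=48: (idle)
t=49: (idle)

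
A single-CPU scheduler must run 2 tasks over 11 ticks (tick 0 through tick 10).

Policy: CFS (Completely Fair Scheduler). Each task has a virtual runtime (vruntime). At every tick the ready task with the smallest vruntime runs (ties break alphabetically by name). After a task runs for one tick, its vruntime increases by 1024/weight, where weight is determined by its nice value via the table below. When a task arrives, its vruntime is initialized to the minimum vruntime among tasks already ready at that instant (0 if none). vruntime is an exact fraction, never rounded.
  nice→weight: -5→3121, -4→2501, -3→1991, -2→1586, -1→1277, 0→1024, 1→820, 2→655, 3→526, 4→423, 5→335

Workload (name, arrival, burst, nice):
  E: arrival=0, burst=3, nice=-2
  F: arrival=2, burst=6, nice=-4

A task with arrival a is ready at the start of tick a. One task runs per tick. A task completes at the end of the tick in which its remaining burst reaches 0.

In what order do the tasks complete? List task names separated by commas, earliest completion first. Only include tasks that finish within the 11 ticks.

t=0: vr[E=0] → run E
t=1: vr[E=512/793] → run E
t=2: vr[E=1024/793 F=1024/793] → run E
t=3: vr[F=1024/793] → run F
t=4: vr[F=55296/32513] → run F
t=5: vr[F=68608/32513] → run F
t=6: vr[F=81920/32513] → run F
t=7: vr[F=95232/32513] → run F
t=8: vr[F=108544/32513] → run F
t=9: (idle)
t=10: (idle)

completion order = E, F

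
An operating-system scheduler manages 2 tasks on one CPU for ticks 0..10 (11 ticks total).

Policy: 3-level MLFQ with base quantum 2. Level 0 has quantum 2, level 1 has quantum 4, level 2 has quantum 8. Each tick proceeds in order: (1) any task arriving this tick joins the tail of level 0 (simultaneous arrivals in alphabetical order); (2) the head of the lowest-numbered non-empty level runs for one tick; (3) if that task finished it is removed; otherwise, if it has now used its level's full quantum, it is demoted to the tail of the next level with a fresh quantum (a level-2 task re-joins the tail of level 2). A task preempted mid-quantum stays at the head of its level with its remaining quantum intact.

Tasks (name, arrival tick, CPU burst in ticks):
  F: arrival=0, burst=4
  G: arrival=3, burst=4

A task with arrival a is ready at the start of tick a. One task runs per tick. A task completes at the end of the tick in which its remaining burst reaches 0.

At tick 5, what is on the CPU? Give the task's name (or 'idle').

t=0: L0/L1/L2 = F/-/- → run F
t=1: L0/L1/L2 = F/-/- → run F
t=2: L0/L1/L2 = -/F/- → run F
t=3: L0/L1/L2 = G/F/- → run G
t=4: L0/L1/L2 = G/F/- → run G
t=5: L0/L1/L2 = -/FG/- → run F
t=6: L0/L1/L2 = -/G/- → run G
t=7: L0/L1/L2 = -/G/- → run G
t=8: (idle)
t=9: (idle)
t=10: (idle)

running at tick 5 = F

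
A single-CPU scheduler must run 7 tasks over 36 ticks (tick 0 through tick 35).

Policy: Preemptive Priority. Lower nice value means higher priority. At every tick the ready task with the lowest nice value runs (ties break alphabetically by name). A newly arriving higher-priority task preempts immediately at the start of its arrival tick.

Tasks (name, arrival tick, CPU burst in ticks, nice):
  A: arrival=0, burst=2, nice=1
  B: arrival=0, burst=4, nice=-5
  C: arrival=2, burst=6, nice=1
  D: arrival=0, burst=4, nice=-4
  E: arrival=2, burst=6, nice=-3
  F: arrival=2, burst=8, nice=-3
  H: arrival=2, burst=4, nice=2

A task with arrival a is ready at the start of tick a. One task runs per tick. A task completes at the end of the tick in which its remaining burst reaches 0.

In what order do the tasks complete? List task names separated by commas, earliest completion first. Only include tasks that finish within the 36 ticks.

t=0: ready={A,B,D} → run B
t=1: ready={A,B,D} → run B
t=2: ready={A,B,C,D,E,F,H} → run B
t=3: ready={A,B,C,D,E,F,H} → run B
t=4: ready={A,C,D,E,F,H} → run D
t=5: ready={A,C,D,E,F,H} → run D
t=6: ready={A,C,D,E,F,H} → run D
t=7: ready={A,C,D,E,F,H} → run D
t=8: ready={A,C,E,F,H} → run E
t=9: ready={A,C,E,F,H} → run E
t=10: ready={A,C,E,F,H} → run E
t=11: ready={A,C,E,F,H} → run E
t=12: ready={A,C,E,F,H} → run E
t=13: ready={A,C,E,F,H} → run E
t=14: ready={A,C,F,H} → run F
t=15: ready={A,C,F,H} → run F
t=16: ready={A,C,F,H} → run F
t=17: ready={A,C,F,H} → run F
t=18: ready={A,C,F,H} → run F
t=19: ready={A,C,F,H} → run F
t=20: ready={A,C,F,H} → run F
t=21: ready={A,C,F,H} → run F
t=22: ready={A,C,H} → run A
t=23: ready={A,C,H} → run A
t=24: ready={C,H} → run C
t=25: ready={C,H} → run C
t=26: ready={C,H} → run C
t=27: ready={C,H} → run C
t=28: ready={C,H} → run C
t=29: ready={C,H} → run C
t=30: ready={H} → run H
t=31: ready={H} → run H
t=32: ready={H} → run H
t=33: ready={H} → run H
t=34: (idle)
t=35: (idle)

completion order = B, D, E, F, A, C, H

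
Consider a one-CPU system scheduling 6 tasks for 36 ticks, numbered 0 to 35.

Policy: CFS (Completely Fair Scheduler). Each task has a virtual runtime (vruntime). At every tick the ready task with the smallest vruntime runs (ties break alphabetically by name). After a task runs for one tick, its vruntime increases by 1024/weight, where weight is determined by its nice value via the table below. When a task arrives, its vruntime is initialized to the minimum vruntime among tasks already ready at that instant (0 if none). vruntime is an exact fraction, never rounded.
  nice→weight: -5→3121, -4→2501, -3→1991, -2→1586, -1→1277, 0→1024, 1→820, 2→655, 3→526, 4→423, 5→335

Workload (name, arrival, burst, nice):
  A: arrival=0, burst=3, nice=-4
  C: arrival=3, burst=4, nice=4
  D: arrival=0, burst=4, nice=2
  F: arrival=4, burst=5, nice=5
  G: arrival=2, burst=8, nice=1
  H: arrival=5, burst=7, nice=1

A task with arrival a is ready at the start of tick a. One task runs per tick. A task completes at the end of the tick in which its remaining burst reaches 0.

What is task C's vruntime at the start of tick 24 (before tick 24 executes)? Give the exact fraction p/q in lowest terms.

vruntime(C, start of tick 24) = 2705408/352641

t=0: vr[A=0 D=0] → run A
t=1: vr[A=1024/2501 D=0] → run D
t=2: vr[A=1024/2501 D=1024/655 G=1024/2501] → run A
t=3: vr[A=2048/2501 C=1024/2501 D=1024/655 G=1024/2501] → run C
t=4: vr[A=2048/2501 C=2994176/1057923 D=1024/655 F=1024/2501 G=1024/2501] → run F
t=5: vr[A=2048/2501 C=2994176/1057923 D=1024/655 F=2904064/837835 G=1024/2501 H=1024/2501] → run G
t=6: vr[A=2048/2501 C=2994176/1057923 D=1024/655 F=2904064/837835 G=20736/12505 H=1024/2501] → run H
t=7: vr[A=2048/2501 C=2994176/1057923 D=1024/655 F=2904064/837835 G=20736/12505 H=20736/12505] → run A
t=8: vr[C=2994176/1057923 D=1024/655 F=2904064/837835 G=20736/12505 H=20736/12505] → run D
t=9: vr[C=2994176/1057923 D=2048/655 F=2904064/837835 G=20736/12505 H=20736/12505] → run G
t=10: vr[C=2994176/1057923 D=2048/655 F=2904064/837835 G=36352/12505 H=20736/12505] → run H
t=11: vr[C=2994176/1057923 D=2048/655 F=2904064/837835 G=36352/12505 H=36352/12505] → run C
t=12: vr[C=5555200/1057923 D=2048/655 F=2904064/837835 G=36352/12505 H=36352/12505] → run G
t=13: vr[C=5555200/1057923 D=2048/655 F=2904064/837835 G=51968/12505 H=36352/12505] → run H
t=14: vr[C=5555200/1057923 D=2048/655 F=2904064/837835 G=51968/12505 H=51968/12505] → run D
t=15: vr[C=5555200/1057923 D=3072/655 F=2904064/837835 G=51968/12505 H=51968/12505] → run F
t=16: vr[C=5555200/1057923 D=3072/655 F=5465088/837835 G=51968/12505 H=51968/12505] → run G
t=17: vr[C=5555200/1057923 D=3072/655 F=5465088/837835 G=67584/12505 H=51968/12505] → run H
t=18: vr[C=5555200/1057923 D=3072/655 F=5465088/837835 G=67584/12505 H=67584/12505] → run D
t=19: vr[C=5555200/1057923 F=5465088/837835 G=67584/12505 H=67584/12505] → run C
t=20: vr[C=2705408/352641 F=5465088/837835 G=67584/12505 H=67584/12505] → run G
t=21: vr[C=2705408/352641 F=5465088/837835 G=16640/2501 H=67584/12505] → run H
t=22: vr[C=2705408/352641 F=5465088/837835 G=16640/2501 H=16640/2501] → run F
t=23: vr[C=2705408/352641 F=8026112/837835 G=16640/2501 H=16640/2501] → run G
t=24: vr[C=2705408/352641 F=8026112/837835 G=98816/12505 H=16640/2501] → run H
t=25: vr[C=2705408/352641 F=8026112/837835 G=98816/12505 H=98816/12505] → run C
t=26: vr[F=8026112/837835 G=98816/12505 H=98816/12505] → run G
t=27: vr[F=8026112/837835 G=114432/12505 H=98816/12505] → run H
t=28: vr[F=8026112/837835 G=114432/12505] → run G
t=29: vr[F=8026112/837835] → run F
t=30: vr[F=10587136/837835] → run F
t=31: (idle)
t=32: (idle)
t=33: (idle)
t=34: (idle)
t=35: (idle)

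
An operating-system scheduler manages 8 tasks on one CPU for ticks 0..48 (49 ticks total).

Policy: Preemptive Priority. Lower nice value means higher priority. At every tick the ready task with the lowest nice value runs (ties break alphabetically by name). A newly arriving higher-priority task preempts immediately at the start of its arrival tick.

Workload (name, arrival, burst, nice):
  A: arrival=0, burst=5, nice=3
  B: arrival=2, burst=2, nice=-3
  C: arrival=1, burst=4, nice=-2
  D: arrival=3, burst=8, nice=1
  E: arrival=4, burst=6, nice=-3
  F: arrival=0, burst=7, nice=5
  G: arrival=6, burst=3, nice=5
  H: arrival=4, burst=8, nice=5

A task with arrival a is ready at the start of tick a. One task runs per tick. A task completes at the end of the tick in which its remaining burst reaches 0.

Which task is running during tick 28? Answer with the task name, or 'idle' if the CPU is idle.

running at tick 28 = F

t=0: ready={A,F} → run A
t=1: ready={A,C,F} → run C
t=2: ready={A,B,C,F} → run B
t=3: ready={A,B,C,D,F} → run B
t=4: ready={A,C,D,E,F,H} → run E
t=5: ready={A,C,D,E,F,H} → run E
t=6: ready={A,C,D,E,F,G,H} → run E
t=7: ready={A,C,D,E,F,G,H} → run E
t=8: ready={A,C,D,E,F,G,H} → run E
t=9: ready={A,C,D,E,F,G,H} → run E
t=10: ready={A,C,D,F,G,H} → run C
t=11: ready={A,C,D,F,G,H} → run C
t=12: ready={A,C,D,F,G,H} → run C
t=13: ready={A,D,F,G,H} → run D
t=14: ready={A,D,F,G,H} → run D
t=15: ready={A,D,F,G,H} → run D
t=16: ready={A,D,F,G,H} → run D
t=17: ready={A,D,F,G,H} → run D
t=18: ready={A,D,F,G,H} → run D
t=19: ready={A,D,F,G,H} → run D
t=20: ready={A,D,F,G,H} → run D
t=21: ready={A,F,G,H} → run A
t=22: ready={A,F,G,H} → run A
t=23: ready={A,F,G,H} → run A
t=24: ready={A,F,G,H} → run A
t=25: ready={F,G,H} → run F
t=26: ready={F,G,H} → run F
t=27: ready={F,G,H} → run F
t=28: ready={F,G,H} → run F
t=29: ready={F,G,H} → run F
t=30: ready={F,G,H} → run F
t=31: ready={F,G,H} → run F
t=32: ready={G,H} → run G
t=33: ready={G,H} → run G
t=34: ready={G,H} → run G
t=35: ready={H} → run H
t=36: ready={H} → run H
t=37: ready={H} → run H
t=38: ready={H} → run H
t=39: ready={H} → run H
t=40: ready={H} → run H
t=41: ready={H} → run H
t=42: ready={H} → run H
t=43: (idle)
t=44: (idle)
t=45: (idle)
t=46: (idle)
t=47: (idle)
t=48: (idle)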